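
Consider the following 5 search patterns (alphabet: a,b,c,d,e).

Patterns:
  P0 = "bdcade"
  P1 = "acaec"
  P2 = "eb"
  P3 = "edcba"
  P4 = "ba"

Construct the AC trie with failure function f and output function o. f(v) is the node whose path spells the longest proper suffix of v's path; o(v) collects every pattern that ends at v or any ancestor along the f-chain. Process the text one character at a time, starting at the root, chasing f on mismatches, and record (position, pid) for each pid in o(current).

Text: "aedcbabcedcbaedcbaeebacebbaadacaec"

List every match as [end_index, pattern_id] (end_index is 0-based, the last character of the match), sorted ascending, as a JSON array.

Build automaton:
Trie nodes:
  n0 'ε': a→7 b→1 e→12
  n1 'b': a→18 d→2
  n2 'bd': c→3
  n3 'bdc': a→4
  n4 'bdca': d→5
  n5 'bdcad': e→6
  n6 'bdcade': ·  [P0 ends]
  n7 'a': c→8
  n8 'ac': a→9
  n9 'aca': e→10
  n10 'acae': c→11
  n11 'acaec': ·  [P1 ends]
  n12 'e': b→13 d→14
  n13 'eb': ·  [P2 ends]
  n14 'ed': c→15
  n15 'edc': b→16
  n16 'edcb': a→17
  n17 'edcba': ·  [P3 ends]
  n18 'ba': ·  [P4 ends]

Failure links (BFS by depth):
  fail(1) 'b': from fail(0)=0 chase 'b': 0 ⇒ 0;  out=∅∪out(0)=∅
  fail(7) 'a': from fail(0)=0 chase 'a': 0 ⇒ 0;  out=∅∪out(0)=∅
  fail(12) 'e': from fail(0)=0 chase 'e': 0 ⇒ 0;  out=∅∪out(0)=∅
  fail(2) 'bd': from fail(1)=0 chase 'd': 0 ⇒ 0;  out=∅∪out(0)=∅
  fail(8) 'ac': from fail(7)=0 chase 'c': 0 ⇒ 0;  out=∅∪out(0)=∅
  fail(13) 'eb': from fail(12)=0 chase 'b': 0 ⇒ 1;  out={2}∪out(1)={2}
  fail(14) 'ed': from fail(12)=0 chase 'd': 0 ⇒ 0;  out=∅∪out(0)=∅
  fail(18) 'ba': from fail(1)=0 chase 'a': 0 ⇒ 7;  out={4}∪out(7)={4}
  fail(3) 'bdc': from fail(2)=0 chase 'c': 0 ⇒ 0;  out=∅∪out(0)=∅
  fail(9) 'aca': from fail(8)=0 chase 'a': 0 ⇒ 7;  out=∅∪out(7)=∅
  fail(15) 'edc': from fail(14)=0 chase 'c': 0 ⇒ 0;  out=∅∪out(0)=∅
  fail(4) 'bdca': from fail(3)=0 chase 'a': 0 ⇒ 7;  out=∅∪out(7)=∅
  fail(10) 'acae': from fail(9)=7 chase 'e': 7→0 ⇒ 12;  out=∅∪out(12)=∅
  fail(16) 'edcb': from fail(15)=0 chase 'b': 0 ⇒ 1;  out=∅∪out(1)=∅
  fail(5) 'bdcad': from fail(4)=7 chase 'd': 7→0 ⇒ 0;  out=∅∪out(0)=∅
  fail(11) 'acaec': from fail(10)=12 chase 'c': 12→0 ⇒ 0;  out={1}∪out(0)={1}
  fail(17) 'edcba': from fail(16)=1 chase 'a': 1 ⇒ 18;  out={3}∪out(18)={3,4}
  fail(6) 'bdcade': from fail(5)=0 chase 'e': 0 ⇒ 12;  out={0}∪out(12)={0}

Text stream:
[0] read 'a'  n0⇒n7
[1] read 'e'  n7⇒n12 ·f
[2] read 'd'  n12⇒n14
[3] read 'c'  n14⇒n15
[4] read 'b'  n15⇒n16
[5] read 'a'  n16⇒n17  → match P3@[1:5],P4@[4:5]
[6] read 'b'  n17⇒n1 ·f
[7] read 'c'  n1⇒n0 ·f
[8] read 'e'  n0⇒n12
[9] read 'd'  n12⇒n14
[10] read 'c'  n14⇒n15
[11] read 'b'  n15⇒n16
[12] read 'a'  n16⇒n17  → match P3@[8:12],P4@[11:12]
[13] read 'e'  n17⇒n12 ·f
[14] read 'd'  n12⇒n14
[15] read 'c'  n14⇒n15
[16] read 'b'  n15⇒n16
[17] read 'a'  n16⇒n17  → match P3@[13:17],P4@[16:17]
[18] read 'e'  n17⇒n12 ·f
[19] read 'e'  n12⇒n12 ·f
[20] read 'b'  n12⇒n13  → match P2@[19:20]
[21] read 'a'  n13⇒n18 ·f  → match P4@[20:21]
[22] read 'c'  n18⇒n8 ·f
[23] read 'e'  n8⇒n12 ·f
[24] read 'b'  n12⇒n13  → match P2@[23:24]
[25] read 'b'  n13⇒n1 ·f
[26] read 'a'  n1⇒n18  → match P4@[25:26]
[27] read 'a'  n18⇒n7 ·f
[28] read 'd'  n7⇒n0 ·f
[29] read 'a'  n0⇒n7
[30] read 'c'  n7⇒n8
[31] read 'a'  n8⇒n9
[32] read 'e'  n9⇒n10
[33] read 'c'  n10⇒n11  → match P1@[29:33]

Result: [[5,3],[5,4],[12,3],[12,4],[17,3],[17,4],[20,2],[21,4],[24,2],[26,4],[33,1]]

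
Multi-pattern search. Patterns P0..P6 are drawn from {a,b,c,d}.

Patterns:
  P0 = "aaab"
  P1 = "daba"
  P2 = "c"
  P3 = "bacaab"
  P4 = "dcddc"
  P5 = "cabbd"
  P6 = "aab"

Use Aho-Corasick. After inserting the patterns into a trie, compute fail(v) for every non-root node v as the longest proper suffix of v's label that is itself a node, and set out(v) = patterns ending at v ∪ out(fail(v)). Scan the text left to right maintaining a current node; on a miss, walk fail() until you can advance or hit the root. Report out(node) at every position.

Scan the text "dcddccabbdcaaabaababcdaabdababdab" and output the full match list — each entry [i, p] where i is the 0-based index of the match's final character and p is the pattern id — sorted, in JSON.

Build automaton:
Trie (insert patterns):
  n0 'ε': a→1 b→10 c→9 d→5
  n1 'a': a→2
  n2 'aa': a→3 b→24
  n3 'aaa': b→4
  n4 'aaab': ·  ←P0
  n5 'd': a→6 c→16
  n6 'da': b→7
  n7 'dab': a→8
  n8 'daba': ·  ←P1
  n9 'c': a→20  ←P2
  n10 'b': a→11
  n11 'ba': c→12
  n12 'bac': a→13
  n13 'baca': a→14
  n14 'bacaa': b→15
  n15 'bacaab': ·  ←P3
  n16 'dc': d→17
  n17 'dcd': d→18
  n18 'dcdd': c→19
  n19 'dcddc': ·  ←P4
  n20 'ca': b→21
  n21 'cab': b→22
  n22 'cabb': d→23
  n23 'cabbd': ·  ←P5
  n24 'aab': ·  ←P6

BFS fail/out derivation:
  fail(1) 'a': from fail(0)=0 chase 'a': 0 ⇒ 0;  out=∅∪out(0)=∅
  fail(5) 'd': from fail(0)=0 chase 'd': 0 ⇒ 0;  out=∅∪out(0)=∅
  fail(9) 'c': from fail(0)=0 chase 'c': 0 ⇒ 0;  out={2}∪out(0)={2}
  fail(10) 'b': from fail(0)=0 chase 'b': 0 ⇒ 0;  out=∅∪out(0)=∅
  fail(2) 'aa': from fail(1)=0 chase 'a': 0 ⇒ 1;  out=∅∪out(1)=∅
  fail(6) 'da': from fail(5)=0 chase 'a': 0 ⇒ 1;  out=∅∪out(1)=∅
  fail(11) 'ba': from fail(10)=0 chase 'a': 0 ⇒ 1;  out=∅∪out(1)=∅
  fail(16) 'dc': from fail(5)=0 chase 'c': 0 ⇒ 9;  out=∅∪out(9)={2}
  fail(20) 'ca': from fail(9)=0 chase 'a': 0 ⇒ 1;  out=∅∪out(1)=∅
  fail(3) 'aaa': from fail(2)=1 chase 'a': 1 ⇒ 2;  out=∅∪out(2)=∅
  fail(7) 'dab': from fail(6)=1 chase 'b': 1→0 ⇒ 10;  out=∅∪out(10)=∅
  fail(12) 'bac': from fail(11)=1 chase 'c': 1→0 ⇒ 9;  out=∅∪out(9)={2}
  fail(17) 'dcd': from fail(16)=9 chase 'd': 9→0 ⇒ 5;  out=∅∪out(5)=∅
  fail(21) 'cab': from fail(20)=1 chase 'b': 1→0 ⇒ 10;  out=∅∪out(10)=∅
  fail(24) 'aab': from fail(2)=1 chase 'b': 1→0 ⇒ 10;  out={6}∪out(10)={6}
  fail(4) 'aaab': from fail(3)=2 chase 'b': 2 ⇒ 24;  out={0}∪out(24)={0,6}
  fail(8) 'daba': from fail(7)=10 chase 'a': 10 ⇒ 11;  out={1}∪out(11)={1}
  fail(13) 'baca': from fail(12)=9 chase 'a': 9 ⇒ 20;  out=∅∪out(20)=∅
  fail(18) 'dcdd': from fail(17)=5 chase 'd': 5→0 ⇒ 5;  out=∅∪out(5)=∅
  fail(22) 'cabb': from fail(21)=10 chase 'b': 10→0 ⇒ 10;  out=∅∪out(10)=∅
  fail(14) 'bacaa': from fail(13)=20 chase 'a': 20→1 ⇒ 2;  out=∅∪out(2)=∅
  fail(19) 'dcddc': from fail(18)=5 chase 'c': 5 ⇒ 16;  out={4}∪out(16)={2,4}
  fail(23) 'cabbd': from fail(22)=10 chase 'd': 10→0 ⇒ 5;  out={5}∪out(5)={5}
  fail(15) 'bacaab': from fail(14)=2 chase 'b': 2 ⇒ 24;  out={3}∪out(24)={3,6}

Run:
[0] read 'd'  n0⇒n5
[1] read 'c'  n5⇒n16  ** P2@[1:1]
[2] read 'd'  n16⇒n17
[3] read 'd'  n17⇒n18
[4] read 'c'  n18⇒n19  ** P2@[4:4],P4@[0:4]
[5] read 'c'  n19⇒n9 (via fail)  ** P2@[5:5]
[6] read 'a'  n9⇒n20
[7] read 'b'  n20⇒n21
[8] read 'b'  n21⇒n22
[9] read 'd'  n22⇒n23  ** P5@[5:9]
[10] read 'c'  n23⇒n16 (via fail)  ** P2@[10:10]
[11] read 'a'  n16⇒n20 (via fail)
[12] read 'a'  n20⇒n2 (via fail)
[13] read 'a'  n2⇒n3
[14] read 'b'  n3⇒n4  ** P0@[11:14],P6@[12:14]
[15] read 'a'  n4⇒n11 (via fail)
[16] read 'a'  n11⇒n2 (via fail)
[17] read 'b'  n2⇒n24  ** P6@[15:17]
[18] read 'a'  n24⇒n11 (via fail)
[19] read 'b'  n11⇒n10 (via fail)
[20] read 'c'  n10⇒n9 (via fail)  ** P2@[20:20]
[21] read 'd'  n9⇒n5 (via fail)
[22] read 'a'  n5⇒n6
[23] read 'a'  n6⇒n2 (via fail)
[24] read 'b'  n2⇒n24  ** P6@[22:24]
[25] read 'd'  n24⇒n5 (via fail)
[26] read 'a'  n5⇒n6
[27] read 'b'  n6⇒n7
[28] read 'a'  n7⇒n8  ** P1@[25:28]
[29] read 'b'  n8⇒n10 (via fail)
[30] read 'd'  n10⇒n5 (via fail)
[31] read 'a'  n5⇒n6
[32] read 'b'  n6⇒n7

All matches (sorted): [[1,2],[4,2],[4,4],[5,2],[9,5],[10,2],[14,0],[14,6],[17,6],[20,2],[24,6],[28,1]]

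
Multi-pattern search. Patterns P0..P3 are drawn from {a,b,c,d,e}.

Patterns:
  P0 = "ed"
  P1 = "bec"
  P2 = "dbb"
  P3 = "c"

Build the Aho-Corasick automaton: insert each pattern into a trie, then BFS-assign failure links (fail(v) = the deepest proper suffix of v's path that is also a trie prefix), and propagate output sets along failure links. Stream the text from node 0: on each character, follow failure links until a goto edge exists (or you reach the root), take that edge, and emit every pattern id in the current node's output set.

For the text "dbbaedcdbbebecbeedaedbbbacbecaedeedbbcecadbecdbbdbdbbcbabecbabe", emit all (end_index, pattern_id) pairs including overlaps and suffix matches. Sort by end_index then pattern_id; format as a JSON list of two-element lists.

Construct AC machine:
Trie (insert patterns):
  n0 'ε': b→3 c→9 d→6 e→1
  n1 'e': d→2
  n2 'ed': ·  [P0 ends]
  n3 'b': e→4
  n4 'be': c→5
  n5 'bec': ·  [P1 ends]
  n6 'd': b→7
  n7 'db': b→8
  n8 'dbb': ·  [P2 ends]
  n9 'c': ·  [P3 ends]

BFS fail/out derivation:
  n1('e'): parent n0 fail=0; on 'e' 0 → fail=0;  out ∅∪∅=∅
  n3('b'): parent n0 fail=0; on 'b' 0 → fail=0;  out ∅∪∅=∅
  n6('d'): parent n0 fail=0; on 'd' 0 → fail=0;  out ∅∪∅=∅
  n9('c'): parent n0 fail=0; on 'c' 0 → fail=0;  out {3}∪∅={3}
  n2('ed'): parent n1 fail=0; on 'd' 0 → fail=6;  out {0}∪∅={0}
  n4('be'): parent n3 fail=0; on 'e' 0 → fail=1;  out ∅∪∅=∅
  n7('db'): parent n6 fail=0; on 'b' 0 → fail=3;  out ∅∪∅=∅
  n5('bec'): parent n4 fail=1; on 'c' 1→0 → fail=9;  out {1}∪{3}={1,3}
  n8('dbb'): parent n7 fail=3; on 'b' 3→0 → fail=3;  out {2}∪∅={2}

Run:
i=0 'd': node 0→6
i=1 'b': node 6→7
i=2 'b': node 7→8  ** P2@[0:2]
i=3 'a': node 8→0 (fail-walked)
i=4 'e': node 0→1
i=5 'd': node 1→2  ** P0@[4:5]
i=6 'c': node 2→9 (fail-walked)  ** P3@[6:6]
i=7 'd': node 9→6 (fail-walked)
i=8 'b': node 6→7
i=9 'b': node 7→8  ** P2@[7:9]
i=10 'e': node 8→4 (fail-walked)
i=11 'b': node 4→3 (fail-walked)
i=12 'e': node 3→4
i=13 'c': node 4→5  ** P1@[11:13],P3@[13:13]
i=14 'b': node 5→3 (fail-walked)
i=15 'e': node 3→4
i=16 'e': node 4→1 (fail-walked)
i=17 'd': node 1→2  ** P0@[16:17]
i=18 'a': node 2→0 (fail-walked)
i=19 'e': node 0→1
i=20 'd': node 1→2  ** P0@[19:20]
i=21 'b': node 2→7 (fail-walked)
i=22 'b': node 7→8  ** P2@[20:22]
i=23 'b': node 8→3 (fail-walked)
i=24 'a': node 3→0 (fail-walked)
i=25 'c': node 0→9  ** P3@[25:25]
i=26 'b': node 9→3 (fail-walked)
i=27 'e': node 3→4
i=28 'c': node 4→5  ** P1@[26:28],P3@[28:28]
i=29 'a': node 5→0 (fail-walked)
i=30 'e': node 0→1
i=31 'd': node 1→2  ** P0@[30:31]
i=32 'e': node 2→1 (fail-walked)
i=33 'e': node 1→1 (fail-walked)
i=34 'd': node 1→2  ** P0@[33:34]
i=35 'b': node 2→7 (fail-walked)
i=36 'b': node 7→8  ** P2@[34:36]
i=37 'c': node 8→9 (fail-walked)  ** P3@[37:37]
i=38 'e': node 9→1 (fail-walked)
i=39 'c': node 1→9 (fail-walked)  ** P3@[39:39]
i=40 'a': node 9→0 (fail-walked)
i=41 'd': node 0→6
i=42 'b': node 6→7
i=43 'e': node 7→4 (fail-walked)
i=44 'c': node 4→5  ** P1@[42:44],P3@[44:44]
i=45 'd': node 5→6 (fail-walked)
i=46 'b': node 6→7
i=47 'b': node 7→8  ** P2@[45:47]
i=48 'd': node 8→6 (fail-walked)
i=49 'b': node 6→7
i=50 'd': node 7→6 (fail-walked)
i=51 'b': node 6→7
i=52 'b': node 7→8  ** P2@[50:52]
i=53 'c': node 8→9 (fail-walked)  ** P3@[53:53]
i=54 'b': node 9→3 (fail-walked)
i=55 'a': node 3→0 (fail-walked)
i=56 'b': node 0→3
i=57 'e': node 3→4
i=58 'c': node 4→5  ** P1@[56:58],P3@[58:58]
i=59 'b': node 5→3 (fail-walked)
i=60 'a': node 3→0 (fail-walked)
i=61 'b': node 0→3
i=62 'e': node 3→4

All matches (sorted): [[2,2],[5,0],[6,3],[9,2],[13,1],[13,3],[17,0],[20,0],[22,2],[25,3],[28,1],[28,3],[31,0],[34,0],[36,2],[37,3],[39,3],[44,1],[44,3],[47,2],[52,2],[53,3],[58,1],[58,3]]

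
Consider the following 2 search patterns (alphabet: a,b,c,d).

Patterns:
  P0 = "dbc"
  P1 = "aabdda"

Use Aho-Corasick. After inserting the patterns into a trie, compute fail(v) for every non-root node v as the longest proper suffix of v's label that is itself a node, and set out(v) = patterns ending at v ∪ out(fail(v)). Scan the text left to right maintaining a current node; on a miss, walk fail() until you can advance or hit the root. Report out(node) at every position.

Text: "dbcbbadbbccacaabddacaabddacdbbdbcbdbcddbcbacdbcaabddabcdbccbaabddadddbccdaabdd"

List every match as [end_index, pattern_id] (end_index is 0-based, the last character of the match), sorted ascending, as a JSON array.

Build automaton:
Trie (insert patterns):
  n0 'ε': a→4 d→1
  n1 'd': b→2
  n2 'db': c→3
  n3 'dbc': ·  ←P0
  n4 'a': a→5
  n5 'aa': b→6
  n6 'aab': d→7
  n7 'aabd': d→8
  n8 'aabdd': a→9
  n9 'aabdda': ·  ←P1

Failure links (BFS by depth):
  fail(1) 'd': from fail(0)=0 chase 'd': 0 ⇒ 0;  out=∅∪out(0)=∅
  fail(4) 'a': from fail(0)=0 chase 'a': 0 ⇒ 0;  out=∅∪out(0)=∅
  fail(2) 'db': from fail(1)=0 chase 'b': 0 ⇒ 0;  out=∅∪out(0)=∅
  fail(5) 'aa': from fail(4)=0 chase 'a': 0 ⇒ 4;  out=∅∪out(4)=∅
  fail(3) 'dbc': from fail(2)=0 chase 'c': 0 ⇒ 0;  out={0}∪out(0)={0}
  fail(6) 'aab': from fail(5)=4 chase 'b': 4→0 ⇒ 0;  out=∅∪out(0)=∅
  fail(7) 'aabd': from fail(6)=0 chase 'd': 0 ⇒ 1;  out=∅∪out(1)=∅
  fail(8) 'aabdd': from fail(7)=1 chase 'd': 1→0 ⇒ 1;  out=∅∪out(1)=∅
  fail(9) 'aabdda': from fail(8)=1 chase 'a': 1→0 ⇒ 4;  out={1}∪out(4)={1}

Run:
[0] read 'd'  n0⇒n1
[1] read 'b'  n1⇒n2
[2] read 'c'  n2⇒n3  emit P0@[0:2]
[3] read 'b'  n3⇒n0 ·f
[4] read 'b'  n0⇒n0
[5] read 'a'  n0⇒n4
[6] read 'd'  n4⇒n1 ·f
[7] read 'b'  n1⇒n2
[8] read 'b'  n2⇒n0 ·f
[9] read 'c'  n0⇒n0
[10] read 'c'  n0⇒n0
[11] read 'a'  n0⇒n4
[12] read 'c'  n4⇒n0 ·f
[13] read 'a'  n0⇒n4
[14] read 'a'  n4⇒n5
[15] read 'b'  n5⇒n6
[16] read 'd'  n6⇒n7
[17] read 'd'  n7⇒n8
[18] read 'a'  n8⇒n9  emit P1@[13:18]
[19] read 'c'  n9⇒n0 ·f
[20] read 'a'  n0⇒n4
[21] read 'a'  n4⇒n5
[22] read 'b'  n5⇒n6
[23] read 'd'  n6⇒n7
[24] read 'd'  n7⇒n8
[25] read 'a'  n8⇒n9  emit P1@[20:25]
[26] read 'c'  n9⇒n0 ·f
[27] read 'd'  n0⇒n1
[28] read 'b'  n1⇒n2
[29] read 'b'  n2⇒n0 ·f
[30] read 'd'  n0⇒n1
[31] read 'b'  n1⇒n2
[32] read 'c'  n2⇒n3  emit P0@[30:32]
[33] read 'b'  n3⇒n0 ·f
[34] read 'd'  n0⇒n1
[35] read 'b'  n1⇒n2
[36] read 'c'  n2⇒n3  emit P0@[34:36]
[37] read 'd'  n3⇒n1 ·f
[38] read 'd'  n1⇒n1 ·f
[39] read 'b'  n1⇒n2
[40] read 'c'  n2⇒n3  emit P0@[38:40]
[41] read 'b'  n3⇒n0 ·f
[42] read 'a'  n0⇒n4
[43] read 'c'  n4⇒n0 ·f
[44] read 'd'  n0⇒n1
[45] read 'b'  n1⇒n2
[46] read 'c'  n2⇒n3  emit P0@[44:46]
[47] read 'a'  n3⇒n4 ·f
[48] read 'a'  n4⇒n5
[49] read 'b'  n5⇒n6
[50] read 'd'  n6⇒n7
[51] read 'd'  n7⇒n8
[52] read 'a'  n8⇒n9  emit P1@[47:52]
[53] read 'b'  n9⇒n0 ·f
[54] read 'c'  n0⇒n0
[55] read 'd'  n0⇒n1
[56] read 'b'  n1⇒n2
[57] read 'c'  n2⇒n3  emit P0@[55:57]
[58] read 'c'  n3⇒n0 ·f
[59] read 'b'  n0⇒n0
[60] read 'a'  n0⇒n4
[61] read 'a'  n4⇒n5
[62] read 'b'  n5⇒n6
[63] read 'd'  n6⇒n7
[64] read 'd'  n7⇒n8
[65] read 'a'  n8⇒n9  emit P1@[60:65]
[66] read 'd'  n9⇒n1 ·f
[67] read 'd'  n1⇒n1 ·f
[68] read 'd'  n1⇒n1 ·f
[69] read 'b'  n1⇒n2
[70] read 'c'  n2⇒n3  emit P0@[68:70]
[71] read 'c'  n3⇒n0 ·f
[72] read 'd'  n0⇒n1
[73] read 'a'  n1⇒n4 ·f
[74] read 'a'  n4⇒n5
[75] read 'b'  n5⇒n6
[76] read 'd'  n6⇒n7
[77] read 'd'  n7⇒n8

Matches: [[2,0],[18,1],[25,1],[32,0],[36,0],[40,0],[46,0],[52,1],[57,0],[65,1],[70,0]]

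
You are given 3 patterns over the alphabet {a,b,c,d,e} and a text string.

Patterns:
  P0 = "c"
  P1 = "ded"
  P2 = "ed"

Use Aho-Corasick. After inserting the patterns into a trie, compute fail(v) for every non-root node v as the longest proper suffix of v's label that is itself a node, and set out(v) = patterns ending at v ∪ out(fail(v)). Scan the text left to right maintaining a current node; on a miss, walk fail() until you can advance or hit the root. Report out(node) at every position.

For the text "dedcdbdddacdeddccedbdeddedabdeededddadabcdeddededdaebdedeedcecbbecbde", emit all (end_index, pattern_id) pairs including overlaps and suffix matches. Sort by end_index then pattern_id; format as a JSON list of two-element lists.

Build:
Trie nodes:
  n0 'ε': c→1 d→2 e→5
  n1 'c': ·  ←P0
  n2 'd': e→3
  n3 'de': d→4
  n4 'ded': ·  ←P1
  n5 'e': d→6
  n6 'ed': ·  ←P2

BFS fail/out derivation:
  n1('c'): parent n0 fail=0; on 'c' 0 → fail=0;  out {0}∪∅={0}
  n2('d'): parent n0 fail=0; on 'd' 0 → fail=0;  out ∅∪∅=∅
  n5('e'): parent n0 fail=0; on 'e' 0 → fail=0;  out ∅∪∅=∅
  n3('de'): parent n2 fail=0; on 'e' 0 → fail=5;  out ∅∪∅=∅
  n6('ed'): parent n5 fail=0; on 'd' 0 → fail=2;  out {2}∪∅={2}
  n4('ded'): parent n3 fail=5; on 'd' 5 → fail=6;  out {1}∪{2}={1,2}

Text stream:
pos 0 'd': at 2
pos 1 'e': at 3
pos 2 'd': at 4  ** P1@[0:2],P2@[1:2]
pos 3 'c': at 1 (fail-walked)  ** P0@[3:3]
pos 4 'd': at 2 (fail-walked)
pos 5 'b': at 0 (fail-walked)
pos 6 'd': at 2
pos 7 'd': at 2 (fail-walked)
pos 8 'd': at 2 (fail-walked)
pos 9 'a': at 0 (fail-walked)
pos 10 'c': at 1  ** P0@[10:10]
pos 11 'd': at 2 (fail-walked)
pos 12 'e': at 3
pos 13 'd': at 4  ** P1@[11:13],P2@[12:13]
pos 14 'd': at 2 (fail-walked)
pos 15 'c': at 1 (fail-walked)  ** P0@[15:15]
pos 16 'c': at 1 (fail-walked)  ** P0@[16:16]
pos 17 'e': at 5 (fail-walked)
pos 18 'd': at 6  ** P2@[17:18]
pos 19 'b': at 0 (fail-walked)
pos 20 'd': at 2
pos 21 'e': at 3
pos 22 'd': at 4  ** P1@[20:22],P2@[21:22]
pos 23 'd': at 2 (fail-walked)
pos 24 'e': at 3
pos 25 'd': at 4  ** P1@[23:25],P2@[24:25]
pos 26 'a': at 0 (fail-walked)
pos 27 'b': at 0
pos 28 'd': at 2
pos 29 'e': at 3
pos 30 'e': at 5 (fail-walked)
pos 31 'd': at 6  ** P2@[30:31]
pos 32 'e': at 3 (fail-walked)
pos 33 'd': at 4  ** P1@[31:33],P2@[32:33]
pos 34 'd': at 2 (fail-walked)
pos 35 'd': at 2 (fail-walked)
pos 36 'a': at 0 (fail-walked)
pos 37 'd': at 2
pos 38 'a': at 0 (fail-walked)
pos 39 'b': at 0
pos 40 'c': at 1  ** P0@[40:40]
pos 41 'd': at 2 (fail-walked)
pos 42 'e': at 3
pos 43 'd': at 4  ** P1@[41:43],P2@[42:43]
pos 44 'd': at 2 (fail-walked)
pos 45 'e': at 3
pos 46 'd': at 4  ** P1@[44:46],P2@[45:46]
pos 47 'e': at 3 (fail-walked)
pos 48 'd': at 4  ** P1@[46:48],P2@[47:48]
pos 49 'd': at 2 (fail-walked)
pos 50 'a': at 0 (fail-walked)
pos 51 'e': at 5
pos 52 'b': at 0 (fail-walked)
pos 53 'd': at 2
pos 54 'e': at 3
pos 55 'd': at 4  ** P1@[53:55],P2@[54:55]
pos 56 'e': at 3 (fail-walked)
pos 57 'e': at 5 (fail-walked)
pos 58 'd': at 6  ** P2@[57:58]
pos 59 'c': at 1 (fail-walked)  ** P0@[59:59]
pos 60 'e': at 5 (fail-walked)
pos 61 'c': at 1 (fail-walked)  ** P0@[61:61]
pos 62 'b': at 0 (fail-walked)
pos 63 'b': at 0
pos 64 'e': at 5
pos 65 'c': at 1 (fail-walked)  ** P0@[65:65]
pos 66 'b': at 0 (fail-walked)
pos 67 'd': at 2
pos 68 'e': at 3

Result: [[2,1],[2,2],[3,0],[10,0],[13,1],[13,2],[15,0],[16,0],[18,2],[22,1],[22,2],[25,1],[25,2],[31,2],[33,1],[33,2],[40,0],[43,1],[43,2],[46,1],[46,2],[48,1],[48,2],[55,1],[55,2],[58,2],[59,0],[61,0],[65,0]]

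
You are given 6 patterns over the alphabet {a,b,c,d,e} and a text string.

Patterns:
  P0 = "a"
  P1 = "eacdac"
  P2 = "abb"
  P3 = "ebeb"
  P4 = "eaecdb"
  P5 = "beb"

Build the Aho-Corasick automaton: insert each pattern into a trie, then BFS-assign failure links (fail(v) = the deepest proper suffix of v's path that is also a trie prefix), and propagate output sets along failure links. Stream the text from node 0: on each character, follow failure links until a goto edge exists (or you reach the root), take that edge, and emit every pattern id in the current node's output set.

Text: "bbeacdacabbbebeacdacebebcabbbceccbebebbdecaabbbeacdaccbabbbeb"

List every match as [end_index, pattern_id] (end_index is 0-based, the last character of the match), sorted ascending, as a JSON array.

Build automaton:
Trie (insert patterns):
  n0 'ε': a→1 b→17 e→2
  n1 'a': b→8  ←P0
  n2 'e': a→3 b→10
  n3 'ea': c→4 e→13
  n4 'eac': d→5
  n5 'eacd': a→6
  n6 'eacda': c→7
  n7 'eacdac': ·  ←P1
  n8 'ab': b→9
  n9 'abb': ·  ←P2
  n10 'eb': e→11
  n11 'ebe': b→12
  n12 'ebeb': ·  ←P3
  n13 'eae': c→14
  n14 'eaec': d→15
  n15 'eaecd': b→16
  n16 'eaecdb': ·  ←P4
  n17 'b': e→18
  n18 'be': b→19
  n19 'beb': ·  ←P5

BFS fail/out derivation:
  n1('a'): parent n0 fail=0; on 'a' 0 → fail=0;  out {0}∪∅={0}
  n2('e'): parent n0 fail=0; on 'e' 0 → fail=0;  out ∅∪∅=∅
  n17('b'): parent n0 fail=0; on 'b' 0 → fail=0;  out ∅∪∅=∅
  n3('ea'): parent n2 fail=0; on 'a' 0 → fail=1;  out ∅∪{0}={0}
  n8('ab'): parent n1 fail=0; on 'b' 0 → fail=17;  out ∅∪∅=∅
  n10('eb'): parent n2 fail=0; on 'b' 0 → fail=17;  out ∅∪∅=∅
  n18('be'): parent n17 fail=0; on 'e' 0 → fail=2;  out ∅∪∅=∅
  n4('eac'): parent n3 fail=1; on 'c' 1→0 → fail=0;  out ∅∪∅=∅
  n9('abb'): parent n8 fail=17; on 'b' 17→0 → fail=17;  out {2}∪∅={2}
  n11('ebe'): parent n10 fail=17; on 'e' 17 → fail=18;  out ∅∪∅=∅
  n13('eae'): parent n3 fail=1; on 'e' 1→0 → fail=2;  out ∅∪∅=∅
  n19('beb'): parent n18 fail=2; on 'b' 2 → fail=10;  out {5}∪∅={5}
  n5('eacd'): parent n4 fail=0; on 'd' 0 → fail=0;  out ∅∪∅=∅
  n12('ebeb'): parent n11 fail=18; on 'b' 18 → fail=19;  out {3}∪{5}={3,5}
  n14('eaec'): parent n13 fail=2; on 'c' 2→0 → fail=0;  out ∅∪∅=∅
  n6('eacda'): parent n5 fail=0; on 'a' 0 → fail=1;  out ∅∪{0}={0}
  n15('eaecd'): parent n14 fail=0; on 'd' 0 → fail=0;  out ∅∪∅=∅
  n7('eacdac'): parent n6 fail=1; on 'c' 1→0 → fail=0;  out {1}∪∅={1}
  n16('eaecdb'): parent n15 fail=0; on 'b' 0 → fail=17;  out {4}∪∅={4}

Text stream:
pos 0 'b': at 17
pos 1 'b': at 17 (via fail)
pos 2 'e': at 18
pos 3 'a': at 3 (via fail)  emit P0@[3:3]
pos 4 'c': at 4
pos 5 'd': at 5
pos 6 'a': at 6  emit P0@[6:6]
pos 7 'c': at 7  emit P1@[2:7]
pos 8 'a': at 1 (via fail)  emit P0@[8:8]
pos 9 'b': at 8
pos 10 'b': at 9  emit P2@[8:10]
pos 11 'b': at 17 (via fail)
pos 12 'e': at 18
pos 13 'b': at 19  emit P5@[11:13]
pos 14 'e': at 11 (via fail)
pos 15 'a': at 3 (via fail)  emit P0@[15:15]
pos 16 'c': at 4
pos 17 'd': at 5
pos 18 'a': at 6  emit P0@[18:18]
pos 19 'c': at 7  emit P1@[14:19]
pos 20 'e': at 2 (via fail)
pos 21 'b': at 10
pos 22 'e': at 11
pos 23 'b': at 12  emit P3@[20:23],P5@[21:23]
pos 24 'c': at 0 (via fail)
pos 25 'a': at 1  emit P0@[25:25]
pos 26 'b': at 8
pos 27 'b': at 9  emit P2@[25:27]
pos 28 'b': at 17 (via fail)
pos 29 'c': at 0 (via fail)
pos 30 'e': at 2
pos 31 'c': at 0 (via fail)
pos 32 'c': at 0
pos 33 'b': at 17
pos 34 'e': at 18
pos 35 'b': at 19  emit P5@[33:35]
pos 36 'e': at 11 (via fail)
pos 37 'b': at 12  emit P3@[34:37],P5@[35:37]
pos 38 'b': at 17 (via fail)
pos 39 'd': at 0 (via fail)
pos 40 'e': at 2
pos 41 'c': at 0 (via fail)
pos 42 'a': at 1  emit P0@[42:42]
pos 43 'a': at 1 (via fail)  emit P0@[43:43]
pos 44 'b': at 8
pos 45 'b': at 9  emit P2@[43:45]
pos 46 'b': at 17 (via fail)
pos 47 'e': at 18
pos 48 'a': at 3 (via fail)  emit P0@[48:48]
pos 49 'c': at 4
pos 50 'd': at 5
pos 51 'a': at 6  emit P0@[51:51]
pos 52 'c': at 7  emit P1@[47:52]
pos 53 'c': at 0 (via fail)
pos 54 'b': at 17
pos 55 'a': at 1 (via fail)  emit P0@[55:55]
pos 56 'b': at 8
pos 57 'b': at 9  emit P2@[55:57]
pos 58 'b': at 17 (via fail)
pos 59 'e': at 18
pos 60 'b': at 19  emit P5@[58:60]

All matches (sorted): [[3,0],[6,0],[7,1],[8,0],[10,2],[13,5],[15,0],[18,0],[19,1],[23,3],[23,5],[25,0],[27,2],[35,5],[37,3],[37,5],[42,0],[43,0],[45,2],[48,0],[51,0],[52,1],[55,0],[57,2],[60,5]]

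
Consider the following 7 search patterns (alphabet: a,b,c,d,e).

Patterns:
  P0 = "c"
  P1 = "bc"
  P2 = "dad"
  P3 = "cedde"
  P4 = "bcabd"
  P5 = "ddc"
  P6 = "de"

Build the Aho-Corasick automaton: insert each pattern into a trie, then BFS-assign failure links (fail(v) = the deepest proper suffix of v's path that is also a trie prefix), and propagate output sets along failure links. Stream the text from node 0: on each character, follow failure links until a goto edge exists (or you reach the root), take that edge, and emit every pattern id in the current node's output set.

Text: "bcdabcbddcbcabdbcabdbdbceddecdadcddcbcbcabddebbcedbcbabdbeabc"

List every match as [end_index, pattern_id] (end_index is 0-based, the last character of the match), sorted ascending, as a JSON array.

Build:
Trie nodes:
  0='ε' goto b→2 c→1 d→4
  1='c' goto e→7  [P0 ends]
  2='b' goto c→3
  3='bc' goto a→11  [P1 ends]
  4='d' goto a→5 d→14 e→16
  5='da' goto d→6
  6='dad' goto ·  [P2 ends]
  7='ce' goto d→8
  8='ced' goto d→9
  9='cedd' goto e→10
  10='cedde' goto ·  [P3 ends]
  11='bca' goto b→12
  12='bcab' goto d→13
  13='bcabd' goto ·  [P4 ends]
  14='dd' goto c→15
  15='ddc' goto ·  [P5 ends]
  16='de' goto ·  [P6 ends]

Failure links (BFS by depth):
  fail(1) 'c': from fail(0)=0 chase 'c': 0 ⇒ 0;  out={0}∪out(0)={0}
  fail(2) 'b': from fail(0)=0 chase 'b': 0 ⇒ 0;  out=∅∪out(0)=∅
  fail(4) 'd': from fail(0)=0 chase 'd': 0 ⇒ 0;  out=∅∪out(0)=∅
  fail(3) 'bc': from fail(2)=0 chase 'c': 0 ⇒ 1;  out={1}∪out(1)={0,1}
  fail(5) 'da': from fail(4)=0 chase 'a': 0 ⇒ 0;  out=∅∪out(0)=∅
  fail(7) 'ce': from fail(1)=0 chase 'e': 0 ⇒ 0;  out=∅∪out(0)=∅
  fail(14) 'dd': from fail(4)=0 chase 'd': 0 ⇒ 4;  out=∅∪out(4)=∅
  fail(16) 'de': from fail(4)=0 chase 'e': 0 ⇒ 0;  out={6}∪out(0)={6}
  fail(6) 'dad': from fail(5)=0 chase 'd': 0 ⇒ 4;  out={2}∪out(4)={2}
  fail(8) 'ced': from fail(7)=0 chase 'd': 0 ⇒ 4;  out=∅∪out(4)=∅
  fail(11) 'bca': from fail(3)=1 chase 'a': 1→0 ⇒ 0;  out=∅∪out(0)=∅
  fail(15) 'ddc': from fail(14)=4 chase 'c': 4→0 ⇒ 1;  out={5}∪out(1)={0,5}
  fail(9) 'cedd': from fail(8)=4 chase 'd': 4 ⇒ 14;  out=∅∪out(14)=∅
  fail(12) 'bcab': from fail(11)=0 chase 'b': 0 ⇒ 2;  out=∅∪out(2)=∅
  fail(10) 'cedde': from fail(9)=14 chase 'e': 14→4 ⇒ 16;  out={3}∪out(16)={3,6}
  fail(13) 'bcabd': from fail(12)=2 chase 'd': 2→0 ⇒ 4;  out={4}∪out(4)={4}

Run:
[0] read 'b'  n0⇒n2
[1] read 'c'  n2⇒n3  emit P0@[1:1],P1@[0:1]
[2] read 'd'  n3⇒n4 ·f
[3] read 'a'  n4⇒n5
[4] read 'b'  n5⇒n2 ·f
[5] read 'c'  n2⇒n3  emit P0@[5:5],P1@[4:5]
[6] read 'b'  n3⇒n2 ·f
[7] read 'd'  n2⇒n4 ·f
[8] read 'd'  n4⇒n14
[9] read 'c'  n14⇒n15  emit P0@[9:9],P5@[7:9]
[10] read 'b'  n15⇒n2 ·f
[11] read 'c'  n2⇒n3  emit P0@[11:11],P1@[10:11]
[12] read 'a'  n3⇒n11
[13] read 'b'  n11⇒n12
[14] read 'd'  n12⇒n13  emit P4@[10:14]
[15] read 'b'  n13⇒n2 ·f
[16] read 'c'  n2⇒n3  emit P0@[16:16],P1@[15:16]
[17] read 'a'  n3⇒n11
[18] read 'b'  n11⇒n12
[19] read 'd'  n12⇒n13  emit P4@[15:19]
[20] read 'b'  n13⇒n2 ·f
[21] read 'd'  n2⇒n4 ·f
[22] read 'b'  n4⇒n2 ·f
[23] read 'c'  n2⇒n3  emit P0@[23:23],P1@[22:23]
[24] read 'e'  n3⇒n7 ·f
[25] read 'd'  n7⇒n8
[26] read 'd'  n8⇒n9
[27] read 'e'  n9⇒n10  emit P3@[23:27],P6@[26:27]
[28] read 'c'  n10⇒n1 ·f  emit P0@[28:28]
[29] read 'd'  n1⇒n4 ·f
[30] read 'a'  n4⇒n5
[31] read 'd'  n5⇒n6  emit P2@[29:31]
[32] read 'c'  n6⇒n1 ·f  emit P0@[32:32]
[33] read 'd'  n1⇒n4 ·f
[34] read 'd'  n4⇒n14
[35] read 'c'  n14⇒n15  emit P0@[35:35],P5@[33:35]
[36] read 'b'  n15⇒n2 ·f
[37] read 'c'  n2⇒n3  emit P0@[37:37],P1@[36:37]
[38] read 'b'  n3⇒n2 ·f
[39] read 'c'  n2⇒n3  emit P0@[39:39],P1@[38:39]
[40] read 'a'  n3⇒n11
[41] read 'b'  n11⇒n12
[42] read 'd'  n12⇒n13  emit P4@[38:42]
[43] read 'd'  n13⇒n14 ·f
[44] read 'e'  n14⇒n16 ·f  emit P6@[43:44]
[45] read 'b'  n16⇒n2 ·f
[46] read 'b'  n2⇒n2 ·f
[47] read 'c'  n2⇒n3  emit P0@[47:47],P1@[46:47]
[48] read 'e'  n3⇒n7 ·f
[49] read 'd'  n7⇒n8
[50] read 'b'  n8⇒n2 ·f
[51] read 'c'  n2⇒n3  emit P0@[51:51],P1@[50:51]
[52] read 'b'  n3⇒n2 ·f
[53] read 'a'  n2⇒n0 ·f
[54] read 'b'  n0⇒n2
[55] read 'd'  n2⇒n4 ·f
[56] read 'b'  n4⇒n2 ·f
[57] read 'e'  n2⇒n0 ·f
[58] read 'a'  n0⇒n0
[59] read 'b'  n0⇒n2
[60] read 'c'  n2⇒n3  emit P0@[60:60],P1@[59:60]

All matches (sorted): [[1,0],[1,1],[5,0],[5,1],[9,0],[9,5],[11,0],[11,1],[14,4],[16,0],[16,1],[19,4],[23,0],[23,1],[27,3],[27,6],[28,0],[31,2],[32,0],[35,0],[35,5],[37,0],[37,1],[39,0],[39,1],[42,4],[44,6],[47,0],[47,1],[51,0],[51,1],[60,0],[60,1]]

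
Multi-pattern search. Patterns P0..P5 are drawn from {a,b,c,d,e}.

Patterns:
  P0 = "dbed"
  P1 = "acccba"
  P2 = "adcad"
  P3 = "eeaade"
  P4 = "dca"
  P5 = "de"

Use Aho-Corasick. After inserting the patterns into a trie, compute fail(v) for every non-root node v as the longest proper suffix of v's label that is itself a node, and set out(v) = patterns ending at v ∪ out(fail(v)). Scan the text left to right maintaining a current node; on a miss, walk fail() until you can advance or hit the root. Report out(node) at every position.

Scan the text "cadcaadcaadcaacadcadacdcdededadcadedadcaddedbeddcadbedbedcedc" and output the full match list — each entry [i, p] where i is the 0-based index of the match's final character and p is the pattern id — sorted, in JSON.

Construct AC machine:
Trie (insert patterns):
  0='ε' goto a→5 d→1 e→15
  1='d' goto b→2 c→21 e→23
  2='db' goto e→3
  3='dbe' goto d→4
  4='dbed' goto ·  [P0 ends]
  5='a' goto c→6 d→11
  6='ac' goto c→7
  7='acc' goto c→8
  8='accc' goto b→9
  9='acccb' goto a→10
  10='acccba' goto ·  [P1 ends]
  11='ad' goto c→12
  12='adc' goto a→13
  13='adca' goto d→14
  14='adcad' goto ·  [P2 ends]
  15='e' goto e→16
  16='ee' goto a→17
  17='eea' goto a→18
  18='eeaa' goto d→19
  19='eeaad' goto e→20
  20='eeaade' goto ·  [P3 ends]
  21='dc' goto a→22
  22='dca' goto ·  [P4 ends]
  23='de' goto ·  [P5 ends]

BFS fail/out derivation:
  fail(1) 'd': from fail(0)=0 chase 'd': 0 ⇒ 0;  out=∅∪out(0)=∅
  fail(5) 'a': from fail(0)=0 chase 'a': 0 ⇒ 0;  out=∅∪out(0)=∅
  fail(15) 'e': from fail(0)=0 chase 'e': 0 ⇒ 0;  out=∅∪out(0)=∅
  fail(2) 'db': from fail(1)=0 chase 'b': 0 ⇒ 0;  out=∅∪out(0)=∅
  fail(6) 'ac': from fail(5)=0 chase 'c': 0 ⇒ 0;  out=∅∪out(0)=∅
  fail(11) 'ad': from fail(5)=0 chase 'd': 0 ⇒ 1;  out=∅∪out(1)=∅
  fail(16) 'ee': from fail(15)=0 chase 'e': 0 ⇒ 15;  out=∅∪out(15)=∅
  fail(21) 'dc': from fail(1)=0 chase 'c': 0 ⇒ 0;  out=∅∪out(0)=∅
  fail(23) 'de': from fail(1)=0 chase 'e': 0 ⇒ 15;  out={5}∪out(15)={5}
  fail(3) 'dbe': from fail(2)=0 chase 'e': 0 ⇒ 15;  out=∅∪out(15)=∅
  fail(7) 'acc': from fail(6)=0 chase 'c': 0 ⇒ 0;  out=∅∪out(0)=∅
  fail(12) 'adc': from fail(11)=1 chase 'c': 1 ⇒ 21;  out=∅∪out(21)=∅
  fail(17) 'eea': from fail(16)=15 chase 'a': 15→0 ⇒ 5;  out=∅∪out(5)=∅
  fail(22) 'dca': from fail(21)=0 chase 'a': 0 ⇒ 5;  out={4}∪out(5)={4}
  fail(4) 'dbed': from fail(3)=15 chase 'd': 15→0 ⇒ 1;  out={0}∪out(1)={0}
  fail(8) 'accc': from fail(7)=0 chase 'c': 0 ⇒ 0;  out=∅∪out(0)=∅
  fail(13) 'adca': from fail(12)=21 chase 'a': 21 ⇒ 22;  out=∅∪out(22)={4}
  fail(18) 'eeaa': from fail(17)=5 chase 'a': 5→0 ⇒ 5;  out=∅∪out(5)=∅
  fail(9) 'acccb': from fail(8)=0 chase 'b': 0 ⇒ 0;  out=∅∪out(0)=∅
  fail(14) 'adcad': from fail(13)=22 chase 'd': 22→5 ⇒ 11;  out={2}∪out(11)={2}
  fail(19) 'eeaad': from fail(18)=5 chase 'd': 5 ⇒ 11;  out=∅∪out(11)=∅
  fail(10) 'acccba': from fail(9)=0 chase 'a': 0 ⇒ 5;  out={1}∪out(5)={1}
  fail(20) 'eeaade': from fail(19)=11 chase 'e': 11→1 ⇒ 23;  out={3}∪out(23)={3,5}

Text stream:
pos 0 'c': at 0
pos 1 'a': at 5
pos 2 'd': at 11
pos 3 'c': at 12
pos 4 'a': at 13  ** P4@[2:4]
pos 5 'a': at 5 ·f
pos 6 'd': at 11
pos 7 'c': at 12
pos 8 'a': at 13  ** P4@[6:8]
pos 9 'a': at 5 ·f
pos 10 'd': at 11
pos 11 'c': at 12
pos 12 'a': at 13  ** P4@[10:12]
pos 13 'a': at 5 ·f
pos 14 'c': at 6
pos 15 'a': at 5 ·f
pos 16 'd': at 11
pos 17 'c': at 12
pos 18 'a': at 13  ** P4@[16:18]
pos 19 'd': at 14  ** P2@[15:19]
pos 20 'a': at 5 ·f
pos 21 'c': at 6
pos 22 'd': at 1 ·f
pos 23 'c': at 21
pos 24 'd': at 1 ·f
pos 25 'e': at 23  ** P5@[24:25]
pos 26 'd': at 1 ·f
pos 27 'e': at 23  ** P5@[26:27]
pos 28 'd': at 1 ·f
pos 29 'a': at 5 ·f
pos 30 'd': at 11
pos 31 'c': at 12
pos 32 'a': at 13  ** P4@[30:32]
pos 33 'd': at 14  ** P2@[29:33]
pos 34 'e': at 23 ·f  ** P5@[33:34]
pos 35 'd': at 1 ·f
pos 36 'a': at 5 ·f
pos 37 'd': at 11
pos 38 'c': at 12
pos 39 'a': at 13  ** P4@[37:39]
pos 40 'd': at 14  ** P2@[36:40]
pos 41 'd': at 1 ·f
pos 42 'e': at 23  ** P5@[41:42]
pos 43 'd': at 1 ·f
pos 44 'b': at 2
pos 45 'e': at 3
pos 46 'd': at 4  ** P0@[43:46]
pos 47 'd': at 1 ·f
pos 48 'c': at 21
pos 49 'a': at 22  ** P4@[47:49]
pos 50 'd': at 11 ·f
pos 51 'b': at 2 ·f
pos 52 'e': at 3
pos 53 'd': at 4  ** P0@[50:53]
pos 54 'b': at 2 ·f
pos 55 'e': at 3
pos 56 'd': at 4  ** P0@[53:56]
pos 57 'c': at 21 ·f
pos 58 'e': at 15 ·f
pos 59 'd': at 1 ·f
pos 60 'c': at 21

All matches (sorted): [[4,4],[8,4],[12,4],[18,4],[19,2],[25,5],[27,5],[32,4],[33,2],[34,5],[39,4],[40,2],[42,5],[46,0],[49,4],[53,0],[56,0]]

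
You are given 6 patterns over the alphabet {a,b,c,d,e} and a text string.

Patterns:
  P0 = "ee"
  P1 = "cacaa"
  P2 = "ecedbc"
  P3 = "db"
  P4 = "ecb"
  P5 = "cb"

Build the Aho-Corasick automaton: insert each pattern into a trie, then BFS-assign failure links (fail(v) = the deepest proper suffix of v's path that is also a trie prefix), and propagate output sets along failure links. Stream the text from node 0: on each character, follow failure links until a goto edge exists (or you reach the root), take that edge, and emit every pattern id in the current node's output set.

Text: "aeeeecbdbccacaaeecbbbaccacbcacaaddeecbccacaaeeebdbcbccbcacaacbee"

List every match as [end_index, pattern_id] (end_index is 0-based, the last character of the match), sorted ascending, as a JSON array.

Build:
Trie nodes:
  n0 'ε': c→3 d→13 e→1
  n1 'e': c→8 e→2
  n2 'ee': ·  ←P0
  n3 'c': a→4 b→16
  n4 'ca': c→5
  n5 'cac': a→6
  n6 'caca': a→7
  n7 'cacaa': ·  ←P1
  n8 'ec': b→15 e→9
  n9 'ece': d→10
  n10 'eced': b→11
  n11 'ecedb': c→12
  n12 'ecedbc': ·  ←P2
  n13 'd': b→14
  n14 'db': ·  ←P3
  n15 'ecb': ·  ←P4
  n16 'cb': ·  ←P5

BFS fail/out derivation:
  n1('e'): parent n0 fail=0; on 'e' 0 → fail=0;  out ∅∪∅=∅
  n3('c'): parent n0 fail=0; on 'c' 0 → fail=0;  out ∅∪∅=∅
  n13('d'): parent n0 fail=0; on 'd' 0 → fail=0;  out ∅∪∅=∅
  n2('ee'): parent n1 fail=0; on 'e' 0 → fail=1;  out {0}∪∅={0}
  n4('ca'): parent n3 fail=0; on 'a' 0 → fail=0;  out ∅∪∅=∅
  n8('ec'): parent n1 fail=0; on 'c' 0 → fail=3;  out ∅∪∅=∅
  n14('db'): parent n13 fail=0; on 'b' 0 → fail=0;  out {3}∪∅={3}
  n16('cb'): parent n3 fail=0; on 'b' 0 → fail=0;  out {5}∪∅={5}
  n5('cac'): parent n4 fail=0; on 'c' 0 → fail=3;  out ∅∪∅=∅
  n9('ece'): parent n8 fail=3; on 'e' 3→0 → fail=1;  out ∅∪∅=∅
  n15('ecb'): parent n8 fail=3; on 'b' 3 → fail=16;  out {4}∪{5}={4,5}
  n6('caca'): parent n5 fail=3; on 'a' 3 → fail=4;  out ∅∪∅=∅
  n10('eced'): parent n9 fail=1; on 'd' 1→0 → fail=13;  out ∅∪∅=∅
  n7('cacaa'): parent n6 fail=4; on 'a' 4→0 → fail=0;  out {1}∪∅={1}
  n11('ecedb'): parent n10 fail=13; on 'b' 13 → fail=14;  out ∅∪{3}={3}
  n12('ecedbc'): parent n11 fail=14; on 'c' 14→0 → fail=3;  out {2}∪∅={2}

Text stream:
i=0 'a': node 0→0
i=1 'e': node 0→1
i=2 'e': node 1→2  emit P0@[1:2]
i=3 'e': node 2→2 (fail-walked)  emit P0@[2:3]
i=4 'e': node 2→2 (fail-walked)  emit P0@[3:4]
i=5 'c': node 2→8 (fail-walked)
i=6 'b': node 8→15  emit P4@[4:6],P5@[5:6]
i=7 'd': node 15→13 (fail-walked)
i=8 'b': node 13→14  emit P3@[7:8]
i=9 'c': node 14→3 (fail-walked)
i=10 'c': node 3→3 (fail-walked)
i=11 'a': node 3→4
i=12 'c': node 4→5
i=13 'a': node 5→6
i=14 'a': node 6→7  emit P1@[10:14]
i=15 'e': node 7→1 (fail-walked)
i=16 'e': node 1→2  emit P0@[15:16]
i=17 'c': node 2→8 (fail-walked)
i=18 'b': node 8→15  emit P4@[16:18],P5@[17:18]
i=19 'b': node 15→0 (fail-walked)
i=20 'b': node 0→0
i=21 'a': node 0→0
i=22 'c': node 0→3
i=23 'c': node 3→3 (fail-walked)
i=24 'a': node 3→4
i=25 'c': node 4→5
i=26 'b': node 5→16 (fail-walked)  emit P5@[25:26]
i=27 'c': node 16→3 (fail-walked)
i=28 'a': node 3→4
i=29 'c': node 4→5
i=30 'a': node 5→6
i=31 'a': node 6→7  emit P1@[27:31]
i=32 'd': node 7→13 (fail-walked)
i=33 'd': node 13→13 (fail-walked)
i=34 'e': node 13→1 (fail-walked)
i=35 'e': node 1→2  emit P0@[34:35]
i=36 'c': node 2→8 (fail-walked)
i=37 'b': node 8→15  emit P4@[35:37],P5@[36:37]
i=38 'c': node 15→3 (fail-walked)
i=39 'c': node 3→3 (fail-walked)
i=40 'a': node 3→4
i=41 'c': node 4→5
i=42 'a': node 5→6
i=43 'a': node 6→7  emit P1@[39:43]
i=44 'e': node 7→1 (fail-walked)
i=45 'e': node 1→2  emit P0@[44:45]
i=46 'e': node 2→2 (fail-walked)  emit P0@[45:46]
i=47 'b': node 2→0 (fail-walked)
i=48 'd': node 0→13
i=49 'b': node 13→14  emit P3@[48:49]
i=50 'c': node 14→3 (fail-walked)
i=51 'b': node 3→16  emit P5@[50:51]
i=52 'c': node 16→3 (fail-walked)
i=53 'c': node 3→3 (fail-walked)
i=54 'b': node 3→16  emit P5@[53:54]
i=55 'c': node 16→3 (fail-walked)
i=56 'a': node 3→4
i=57 'c': node 4→5
i=58 'a': node 5→6
i=59 'a': node 6→7  emit P1@[55:59]
i=60 'c': node 7→3 (fail-walked)
i=61 'b': node 3→16  emit P5@[60:61]
i=62 'e': node 16→1 (fail-walked)
i=63 'e': node 1→2  emit P0@[62:63]

All matches (sorted): [[2,0],[3,0],[4,0],[6,4],[6,5],[8,3],[14,1],[16,0],[18,4],[18,5],[26,5],[31,1],[35,0],[37,4],[37,5],[43,1],[45,0],[46,0],[49,3],[51,5],[54,5],[59,1],[61,5],[63,0]]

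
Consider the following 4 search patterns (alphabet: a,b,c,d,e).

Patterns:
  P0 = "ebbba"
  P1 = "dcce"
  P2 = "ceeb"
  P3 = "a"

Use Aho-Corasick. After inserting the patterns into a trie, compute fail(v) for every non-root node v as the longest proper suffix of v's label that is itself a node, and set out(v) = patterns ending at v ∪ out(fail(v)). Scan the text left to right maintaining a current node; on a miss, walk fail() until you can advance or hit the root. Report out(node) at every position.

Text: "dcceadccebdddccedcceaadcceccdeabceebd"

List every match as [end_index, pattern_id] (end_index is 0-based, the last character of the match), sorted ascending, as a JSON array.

Build automaton:
Trie (insert patterns):
  0='ε' goto a→14 c→10 d→6 e→1
  1='e' goto b→2
  2='eb' goto b→3
  3='ebb' goto b→4
  4='ebbb' goto a→5
  5='ebbba' goto ·  [P0 ends]
  6='d' goto c→7
  7='dc' goto c→8
  8='dcc' goto e→9
  9='dcce' goto ·  [P1 ends]
  10='c' goto e→11
  11='ce' goto e→12
  12='cee' goto b→13
  13='ceeb' goto ·  [P2 ends]
  14='a' goto ·  [P3 ends]

Failure links (BFS by depth):
  n1('e'): parent n0 fail=0; on 'e' 0 → fail=0;  out ∅∪∅=∅
  n6('d'): parent n0 fail=0; on 'd' 0 → fail=0;  out ∅∪∅=∅
  n10('c'): parent n0 fail=0; on 'c' 0 → fail=0;  out ∅∪∅=∅
  n14('a'): parent n0 fail=0; on 'a' 0 → fail=0;  out {3}∪∅={3}
  n2('eb'): parent n1 fail=0; on 'b' 0 → fail=0;  out ∅∪∅=∅
  n7('dc'): parent n6 fail=0; on 'c' 0 → fail=10;  out ∅∪∅=∅
  n11('ce'): parent n10 fail=0; on 'e' 0 → fail=1;  out ∅∪∅=∅
  n3('ebb'): parent n2 fail=0; on 'b' 0 → fail=0;  out ∅∪∅=∅
  n8('dcc'): parent n7 fail=10; on 'c' 10→0 → fail=10;  out ∅∪∅=∅
  n12('cee'): parent n11 fail=1; on 'e' 1→0 → fail=1;  out ∅∪∅=∅
  n4('ebbb'): parent n3 fail=0; on 'b' 0 → fail=0;  out ∅∪∅=∅
  n9('dcce'): parent n8 fail=10; on 'e' 10 → fail=11;  out {1}∪∅={1}
  n13('ceeb'): parent n12 fail=1; on 'b' 1 → fail=2;  out {2}∪∅={2}
  n5('ebbba'): parent n4 fail=0; on 'a' 0 → fail=14;  out {0}∪{3}={0,3}

Run:
i=0 'd': node 0→6
i=1 'c': node 6→7
i=2 'c': node 7→8
i=3 'e': node 8→9  ** P1@[0:3]
i=4 'a': node 9→14 ·f  ** P3@[4:4]
i=5 'd': node 14→6 ·f
i=6 'c': node 6→7
i=7 'c': node 7→8
i=8 'e': node 8→9  ** P1@[5:8]
i=9 'b': node 9→2 ·f
i=10 'd': node 2→6 ·f
i=11 'd': node 6→6 ·f
i=12 'd': node 6→6 ·f
i=13 'c': node 6→7
i=14 'c': node 7→8
i=15 'e': node 8→9  ** P1@[12:15]
i=16 'd': node 9→6 ·f
i=17 'c': node 6→7
i=18 'c': node 7→8
i=19 'e': node 8→9  ** P1@[16:19]
i=20 'a': node 9→14 ·f  ** P3@[20:20]
i=21 'a': node 14→14 ·f  ** P3@[21:21]
i=22 'd': node 14→6 ·f
i=23 'c': node 6→7
i=24 'c': node 7→8
i=25 'e': node 8→9  ** P1@[22:25]
i=26 'c': node 9→10 ·f
i=27 'c': node 10→10 ·f
i=28 'd': node 10→6 ·f
i=29 'e': node 6→1 ·f
i=30 'a': node 1→14 ·f  ** P3@[30:30]
i=31 'b': node 14→0 ·f
i=32 'c': node 0→10
i=33 'e': node 10→11
i=34 'e': node 11→12
i=35 'b': node 12→13  ** P2@[32:35]
i=36 'd': node 13→6 ·f

Matches: [[3,1],[4,3],[8,1],[15,1],[19,1],[20,3],[21,3],[25,1],[30,3],[35,2]]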